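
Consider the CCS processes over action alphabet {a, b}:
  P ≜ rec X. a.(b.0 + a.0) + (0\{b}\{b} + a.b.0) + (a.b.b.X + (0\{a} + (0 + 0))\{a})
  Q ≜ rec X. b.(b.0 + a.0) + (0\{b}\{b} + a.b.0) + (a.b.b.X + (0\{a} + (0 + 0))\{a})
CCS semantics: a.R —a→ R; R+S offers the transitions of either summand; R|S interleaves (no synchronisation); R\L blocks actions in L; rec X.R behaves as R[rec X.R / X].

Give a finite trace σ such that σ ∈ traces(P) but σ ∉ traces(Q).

Reachable graph of P (6 states):
  p0 = rec X. a.(b.0 + a.0) + (0\{b}\{b} + a.b.0) + (a.b.b.X + (0\{a} + (0 + 0))\{a}) has moves —a→ p1, —a→ p2, —a→ p3
  p1 = b.0 has moves —b→ p4
  p2 = b.0 + a.0 has moves —a→ p4, —b→ p4
  p3 = b.b.(rec X. a.(b.0 + a.0) + (0\{b}\{b} + a.b.0) + (a.b.b.X + (0\{a} + (0 + 0))\{a})) has moves —b→ p5
  p4 = 0 has moves stopped
  p5 = b.(rec X. a.(b.0 + a.0) + (0\{b}\{b} + a.b.0) + (a.b.b.X + (0\{a} + (0 + 0))\{a})) has moves —b→ p0
Reachable graph of Q (6 states):
  q0 = rec X. b.(b.0 + a.0) + (0\{b}\{b} + a.b.0) + (a.b.b.X + (0\{a} + (0 + 0))\{a}) has moves —a→ q1, —a→ q2, —b→ q3
  q1 = b.0 has moves —b→ q4
  q2 = b.b.(rec X. b.(b.0 + a.0) + (0\{b}\{b} + a.b.0) + (a.b.b.X + (0\{a} + (0 + 0))\{a})) has moves —b→ q5
  q3 = b.0 + a.0 has moves —a→ q4, —b→ q4
  q4 = 0 has moves stopped
  q5 = b.(rec X. b.(b.0 + a.0) + (0\{b}\{b} + a.b.0) + (a.b.b.X + (0\{a} + (0 + 0))\{a})) has moves —b→ q0
Executing aa from P (initial set {p0}):
  step 1 (a): {p1, p2, p3}
  step 2 (a): {p4}
  P completes σ.
Executing aa from Q (initial set {q0}):
  step 1 (a): {q1, q2}
  step 2 (a): ∅ (Q stuck)

aa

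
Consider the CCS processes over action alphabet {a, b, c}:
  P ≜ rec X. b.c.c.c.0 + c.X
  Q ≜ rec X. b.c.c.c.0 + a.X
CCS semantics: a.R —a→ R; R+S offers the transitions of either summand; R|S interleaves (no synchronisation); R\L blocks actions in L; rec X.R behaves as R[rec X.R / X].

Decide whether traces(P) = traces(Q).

traces(P) ≠ traces(Q) — witness ⟨c⟩

Reachable graph of P (5 states):
  u0 = rec X. b.c.c.c.0 + c.X → =b=> u1, =c=> u0
  u1 = c.c.c.0 → =c=> u2
  u2 = c.c.0 → =c=> u3
  u3 = c.0 → =c=> u4
  u4 = 0 → ∅
Reachable graph of Q (5 states):
  v0 = rec X. b.c.c.c.0 + a.X → =a=> v0, =b=> v1
  v1 = c.c.c.0 → =c=> v2
  v2 = c.c.0 → =c=> v3
  v3 = c.0 → =c=> v4
  v4 = 0 → ∅
Run σ = ⟨c⟩ on P: start {u0}
  after c @ step 1: {u0}
  — P admits the full trace.
Run σ = ⟨c⟩ on Q: start {v0}
  after c @ step 1: no successor for Q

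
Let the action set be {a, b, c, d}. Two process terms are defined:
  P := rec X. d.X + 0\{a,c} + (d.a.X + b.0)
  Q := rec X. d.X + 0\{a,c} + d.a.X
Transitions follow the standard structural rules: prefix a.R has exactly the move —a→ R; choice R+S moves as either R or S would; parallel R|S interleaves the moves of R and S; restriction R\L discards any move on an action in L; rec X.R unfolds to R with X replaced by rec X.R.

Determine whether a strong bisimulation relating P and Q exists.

LTS(P): 3 reachable states
  p0 = rec X. d.X + 0\{a,c} + (d.a.X + b.0) has moves --b--▸ p1, --d--▸ p0, --d--▸ p2
  p1 = 0 has moves stopped
  p2 = a.(rec X. d.X + 0\{a,c} + (d.a.X + b.0)) has moves --a--▸ p0
LTS(Q): 2 reachable states
  q0 = rec X. d.X + 0\{a,c} + d.a.X has moves --d--▸ q0, --d--▸ q1
  q1 = a.(rec X. d.X + 0\{a,c} + d.a.X) has moves --a--▸ q0
Partition-refinement fixed point:
  B0 = {p0}
  B1 = {p1}
  B2 = {p2}
  B3 = {q0}
  B4 = {q1}
p0 ∈ B0, q0 ∈ B3 → different blocks

not bisimilar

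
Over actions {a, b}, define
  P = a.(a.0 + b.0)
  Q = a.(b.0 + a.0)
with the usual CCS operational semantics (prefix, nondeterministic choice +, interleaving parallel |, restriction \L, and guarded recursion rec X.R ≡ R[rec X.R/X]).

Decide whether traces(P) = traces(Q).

traces(P) = traces(Q)

P's transition system — 3 states:
  u0 = a.(a.0 + b.0) → =a=> u1
  u1 = a.0 + b.0 → =a=> u2, =b=> u2
  u2 = 0 → (no moves)
Q's transition system — 3 states:
  v0 = a.(b.0 + a.0) → =a=> v1
  v1 = b.0 + a.0 → =a=> v2, =b=> v2
  v2 = 0 → (no moves)
Coarsest stable partition (strong bisimilarity classes):
  B0 = {u0, v0}
  B1 = {u1, v1}
  B2 = {u2, v2}
u0 ∈ B0, v0 ∈ B0 → same block
Bisimilar ⇒ trace-equivalent.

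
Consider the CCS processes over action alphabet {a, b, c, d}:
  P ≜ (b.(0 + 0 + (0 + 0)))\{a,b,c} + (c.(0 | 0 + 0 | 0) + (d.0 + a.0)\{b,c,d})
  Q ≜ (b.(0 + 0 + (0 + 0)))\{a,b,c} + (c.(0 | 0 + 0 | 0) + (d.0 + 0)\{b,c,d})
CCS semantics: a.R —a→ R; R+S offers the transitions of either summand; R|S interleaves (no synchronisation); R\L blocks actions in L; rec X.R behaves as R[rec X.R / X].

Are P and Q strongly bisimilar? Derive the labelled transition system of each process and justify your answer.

Reachable graph of P (3 states):
  u0 = (b.(0 + 0 + (0 + 0)))\{a,b,c} + (c.(0 | 0 + 0 | 0) + (d.0 + a.0)\{b,c,d}) ⊢ --a--▸ u1, --c--▸ u2
  u1 = 0\{b,c,d} ⊢ (no moves)
  u2 = 0 | 0 + 0 | 0 ⊢ (no moves)
Reachable graph of Q (2 states):
  v0 = (b.(0 + 0 + (0 + 0)))\{a,b,c} + (c.(0 | 0 + 0 | 0) + (d.0 + 0)\{b,c,d}) ⊢ --c--▸ v1
  v1 = 0 | 0 + 0 | 0 ⊢ (no moves)
Bisimilarity quotient blocks:
  B0 = {u0}
  B1 = {u1, u2, v1}
  B2 = {v0}
u0 ∈ B0, v0 ∈ B2 → different blocks

not bisimilar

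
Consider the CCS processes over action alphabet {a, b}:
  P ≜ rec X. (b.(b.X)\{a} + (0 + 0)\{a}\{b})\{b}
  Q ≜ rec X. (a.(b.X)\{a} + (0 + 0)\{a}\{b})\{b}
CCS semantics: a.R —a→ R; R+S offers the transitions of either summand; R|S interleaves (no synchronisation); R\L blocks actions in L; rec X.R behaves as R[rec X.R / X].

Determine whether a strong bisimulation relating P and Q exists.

P's transition system — 1 states:
  u0 = rec X. (b.(b.X)\{a} + (0 + 0)\{a}\{b})\{b} ⊢ ∅
Q's transition system — 2 states:
  v0 = rec X. (a.(b.X)\{a} + (0 + 0)\{a}\{b})\{b} ⊢ -a-> v1
  v1 = (b.(rec X. (a.(b.X)\{a} + (0 + 0)\{a}\{b})\{b}))\{a}\{b} ⊢ ∅
Partition-refinement fixed point:
  B0 = {u0, v1}
  B1 = {v0}
u0 ∈ B0, v0 ∈ B1 → different blocks

not bisimilar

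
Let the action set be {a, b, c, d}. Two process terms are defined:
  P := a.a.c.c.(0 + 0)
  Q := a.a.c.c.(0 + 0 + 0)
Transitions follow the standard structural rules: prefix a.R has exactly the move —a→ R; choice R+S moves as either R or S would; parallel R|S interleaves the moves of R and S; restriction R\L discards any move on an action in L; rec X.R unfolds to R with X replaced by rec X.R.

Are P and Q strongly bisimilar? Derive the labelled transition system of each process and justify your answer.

LTS(P): 5 reachable states
  u0 = a.a.c.c.(0 + 0) ⊢ --a--▸ u1
  u1 = a.c.c.(0 + 0) ⊢ --a--▸ u2
  u2 = c.c.(0 + 0) ⊢ --c--▸ u3
  u3 = c.(0 + 0) ⊢ --c--▸ u4
  u4 = 0 + 0 ⊢ (no moves)
LTS(Q): 5 reachable states
  v0 = a.a.c.c.(0 + 0 + 0) ⊢ --a--▸ v1
  v1 = a.c.c.(0 + 0 + 0) ⊢ --a--▸ v2
  v2 = c.c.(0 + 0 + 0) ⊢ --c--▸ v3
  v3 = c.(0 + 0 + 0) ⊢ --c--▸ v4
  v4 = 0 + 0 + 0 ⊢ (no moves)
Bisimilarity quotient blocks:
  B0 = {u0, v0}
  B1 = {u1, v1}
  B2 = {u2, v2}
  B3 = {u3, v3}
  B4 = {u4, v4}
u0 ∈ B0, v0 ∈ B0 → same block

YES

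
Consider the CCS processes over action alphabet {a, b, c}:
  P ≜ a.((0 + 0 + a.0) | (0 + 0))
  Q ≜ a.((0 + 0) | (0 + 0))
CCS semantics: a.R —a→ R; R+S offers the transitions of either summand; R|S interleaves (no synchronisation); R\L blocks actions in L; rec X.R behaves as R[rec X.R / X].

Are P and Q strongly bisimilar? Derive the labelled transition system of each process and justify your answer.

NO

LTS(P): 3 reachable states
  m0 = a.((0 + 0 + a.0) | (0 + 0)) has moves --a--▸ m1
  m1 = (0 + 0 + a.0) | (0 + 0) has moves --a--▸ m2
  m2 = 0 | (0 + 0) has moves ∅
LTS(Q): 2 reachable states
  n0 = a.((0 + 0) | (0 + 0)) has moves --a--▸ n1
  n1 = (0 + 0) | (0 + 0) has moves ∅
Bisimilarity quotient blocks:
  B0 = {m0}
  B1 = {m1, n0}
  B2 = {m2, n1}
m0 ∈ B0, n0 ∈ B1 → different blocks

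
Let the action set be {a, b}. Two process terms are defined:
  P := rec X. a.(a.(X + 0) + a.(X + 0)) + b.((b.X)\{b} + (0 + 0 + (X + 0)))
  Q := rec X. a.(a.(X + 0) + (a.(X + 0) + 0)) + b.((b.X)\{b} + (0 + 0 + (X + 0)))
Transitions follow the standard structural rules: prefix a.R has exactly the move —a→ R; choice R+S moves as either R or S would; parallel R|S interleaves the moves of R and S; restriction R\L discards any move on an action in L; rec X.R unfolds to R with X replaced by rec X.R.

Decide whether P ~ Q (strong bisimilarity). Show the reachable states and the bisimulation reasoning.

P ~ Q

Reachable graph of P (4 states):
  u0 = rec X. a.(a.(X + 0) + a.(X + 0)) + b.((b.X)\{b} + (0 + 0 + (X + 0))) ⊢ —a→ u1, —b→ u2
  u1 = a.((rec X. a.(a.(X + 0) + a.(X + 0)) + b.((b.X)\{b} + (0 + 0 + (X + 0)))) + 0) + a.((rec X. a.(a.(X + 0) + a.(X + 0)) + b.((b.X)\{b} + (0 + 0 + (X + 0)))) + 0) ⊢ —a→ u3
  u2 = (b.(rec X. a.(a.(X + 0) + a.(X + 0)) + b.((b.X)\{b} + (0 + 0 + (X + 0)))))\{b} + (0 + 0 + ((rec X. a.(a.(X + 0) + a.(X + 0)) + b.((b.X)\{b} + (0 + 0 + (X + 0)))) + 0)) ⊢ —a→ u1, —b→ u2
  u3 = (rec X. a.(a.(X + 0) + a.(X + 0)) + b.((b.X)\{b} + (0 + 0 + (X + 0)))) + 0 ⊢ —a→ u1, —b→ u2
Reachable graph of Q (4 states):
  v0 = rec X. a.(a.(X + 0) + (a.(X + 0) + 0)) + b.((b.X)\{b} + (0 + 0 + (X + 0))) ⊢ —a→ v1, —b→ v2
  v1 = a.((rec X. a.(a.(X + 0) + (a.(X + 0) + 0)) + b.((b.X)\{b} + (0 + 0 + (X + 0)))) + 0) + (a.((rec X. a.(a.(X + 0) + (a.(X + 0) + 0)) + b.((b.X)\{b} + (0 + 0 + (X + 0)))) + 0) + 0) ⊢ —a→ v3
  v2 = (b.(rec X. a.(a.(X + 0) + (a.(X + 0) + 0)) + b.((b.X)\{b} + (0 + 0 + (X + 0)))))\{b} + (0 + 0 + ((rec X. a.(a.(X + 0) + (a.(X + 0) + 0)) + b.((b.X)\{b} + (0 + 0 + (X + 0)))) + 0)) ⊢ —a→ v1, —b→ v2
  v3 = (rec X. a.(a.(X + 0) + (a.(X + 0) + 0)) + b.((b.X)\{b} + (0 + 0 + (X + 0)))) + 0 ⊢ —a→ v1, —b→ v2
Coarsest stable partition (strong bisimilarity classes):
  B0 = {u0, u2, u3, v0, v2, v3}
  B1 = {u1, v1}
u0 ∈ B0, v0 ∈ B0 → same block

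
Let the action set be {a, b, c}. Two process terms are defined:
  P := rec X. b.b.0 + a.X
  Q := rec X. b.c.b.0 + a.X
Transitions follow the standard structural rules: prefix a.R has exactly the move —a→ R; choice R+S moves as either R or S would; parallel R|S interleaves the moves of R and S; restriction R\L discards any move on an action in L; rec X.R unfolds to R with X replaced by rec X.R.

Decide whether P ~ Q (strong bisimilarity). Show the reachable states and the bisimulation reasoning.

NO

Reachable graph of P (3 states):
  p0 = rec X. b.b.0 + a.X has moves =a=> p0, =b=> p1
  p1 = b.0 has moves =b=> p2
  p2 = 0 has moves ∅
Reachable graph of Q (4 states):
  q0 = rec X. b.c.b.0 + a.X has moves =a=> q0, =b=> q1
  q1 = c.b.0 has moves =c=> q2
  q2 = b.0 has moves =b=> q3
  q3 = 0 has moves ∅
Partition-refinement fixed point:
  B0 = {p0}
  B1 = {p1, q2}
  B2 = {p2, q3}
  B3 = {q0}
  B4 = {q1}
p0 ∈ B0, q0 ∈ B3 → different blocks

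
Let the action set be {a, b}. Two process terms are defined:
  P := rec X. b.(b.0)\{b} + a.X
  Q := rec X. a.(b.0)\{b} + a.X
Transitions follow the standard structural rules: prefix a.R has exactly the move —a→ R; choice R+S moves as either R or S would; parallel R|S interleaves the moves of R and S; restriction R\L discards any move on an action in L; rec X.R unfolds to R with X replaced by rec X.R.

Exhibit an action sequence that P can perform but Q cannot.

Reachable graph of P (2 states):
  p0 = rec X. b.(b.0)\{b} + a.X has moves =a=> p0, =b=> p1
  p1 = (b.0)\{b} has moves deadlocked
Reachable graph of Q (2 states):
  q0 = rec X. a.(b.0)\{b} + a.X has moves =a=> q0, =a=> q1
  q1 = (b.0)\{b} has moves deadlocked
Run σ = ⟨b⟩ on P: start {p0}
  step 1 (b): {p1}
  ✓ P
Run σ = ⟨b⟩ on Q: start {q0}
  step 1 (b): no successor for Q

b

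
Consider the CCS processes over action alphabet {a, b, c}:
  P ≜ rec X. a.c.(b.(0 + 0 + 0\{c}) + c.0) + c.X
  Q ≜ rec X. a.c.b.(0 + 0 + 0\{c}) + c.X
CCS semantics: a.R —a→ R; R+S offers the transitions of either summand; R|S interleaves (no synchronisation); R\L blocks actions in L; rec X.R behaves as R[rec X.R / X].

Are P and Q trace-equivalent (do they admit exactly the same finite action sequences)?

LTS(P): 5 reachable states
  u0 = rec X. a.c.(b.(0 + 0 + 0\{c}) + c.0) + c.X | --a--▸ u1, --c--▸ u0
  u1 = c.(b.(0 + 0 + 0\{c}) + c.0) | --c--▸ u2
  u2 = b.(0 + 0 + 0\{c}) + c.0 | --b--▸ u3, --c--▸ u4
  u3 = 0 + 0 + 0\{c} | stopped
  u4 = 0 | stopped
LTS(Q): 4 reachable states
  v0 = rec X. a.c.b.(0 + 0 + 0\{c}) + c.X | --a--▸ v1, --c--▸ v0
  v1 = c.b.(0 + 0 + 0\{c}) | --c--▸ v2
  v2 = b.(0 + 0 + 0\{c}) | --b--▸ v3
  v3 = 0 + 0 + 0\{c} | stopped
Executing acc from P (initial set {u0}):
  step 1 (a): {u1}
  step 2 (c): {u2}
  step 3 (c): {u4}
  ✓ P
Executing acc from Q (initial set {v0}):
  step 1 (a): {v1}
  step 2 (c): {v2}
  step 3 (c): no successor for Q

trace-distinct — witness ⟨acc⟩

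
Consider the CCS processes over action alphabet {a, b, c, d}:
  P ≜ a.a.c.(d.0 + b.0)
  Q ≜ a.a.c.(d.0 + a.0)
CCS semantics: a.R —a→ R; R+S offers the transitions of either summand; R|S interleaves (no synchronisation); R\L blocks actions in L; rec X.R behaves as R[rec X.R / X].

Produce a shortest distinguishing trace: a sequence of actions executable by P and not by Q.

Reachable graph of P (5 states):
  p0 = a.a.c.(d.0 + b.0) :: --a--▸ p1
  p1 = a.c.(d.0 + b.0) :: --a--▸ p2
  p2 = c.(d.0 + b.0) :: --c--▸ p3
  p3 = d.0 + b.0 :: --b--▸ p4, --d--▸ p4
  p4 = 0 :: stopped
Reachable graph of Q (5 states):
  q0 = a.a.c.(d.0 + a.0) :: --a--▸ q1
  q1 = a.c.(d.0 + a.0) :: --a--▸ q2
  q2 = c.(d.0 + a.0) :: --c--▸ q3
  q3 = d.0 + a.0 :: --a--▸ q4, --d--▸ q4
  q4 = 0 :: stopped
Executing aacb from P (initial set {p0}):
  step 1 (a): {p1}
  step 2 (a): {p2}
  step 3 (c): {p3}
  step 4 (b): {p4}
  P completes σ.
Executing aacb from Q (initial set {q0}):
  step 1 (a): {q1}
  step 2 (a): {q2}
  step 3 (c): {q3}
  step 4 (b): ∅ (Q stuck)

aacb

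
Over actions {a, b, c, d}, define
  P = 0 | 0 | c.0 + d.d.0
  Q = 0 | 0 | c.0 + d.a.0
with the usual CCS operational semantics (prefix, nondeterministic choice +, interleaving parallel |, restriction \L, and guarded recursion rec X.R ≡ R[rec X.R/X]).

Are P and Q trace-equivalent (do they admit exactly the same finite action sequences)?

traces(P) ≠ traces(Q) — witness ⟨dd⟩

Reachable graph of P (4 states):
  m0 = 0 | 0 | c.0 + d.d.0 :: -c-> m1, -d-> m2
  m1 = 0 | 0 | 0 :: ∅
  m2 = d.0 :: -d-> m3
  m3 = 0 :: ∅
Reachable graph of Q (4 states):
  n0 = 0 | 0 | c.0 + d.a.0 :: -c-> n1, -d-> n2
  n1 = 0 | 0 | 0 :: ∅
  n2 = a.0 :: -a-> n3
  n3 = 0 :: ∅
Trace ⟨dd⟩ through P, begin at {m0}:
  after d @ step 1: {m2}
  after d @ step 2: {m3}
  P completes σ.
Trace ⟨dd⟩ through Q, begin at {n0}:
  after d @ step 1: {n2}
  after d @ step 2: ∅ (Q stuck)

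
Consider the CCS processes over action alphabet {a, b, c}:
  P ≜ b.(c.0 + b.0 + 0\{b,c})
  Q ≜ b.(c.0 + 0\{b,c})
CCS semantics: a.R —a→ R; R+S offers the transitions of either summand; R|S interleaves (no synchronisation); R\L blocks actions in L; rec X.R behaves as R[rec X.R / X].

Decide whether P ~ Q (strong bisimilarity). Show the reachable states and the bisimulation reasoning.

Reachable graph of P (3 states):
  s0 = b.(c.0 + b.0 + 0\{b,c}) ⊢ -b-> s1
  s1 = c.0 + b.0 + 0\{b,c} ⊢ -b-> s2, -c-> s2
  s2 = 0 ⊢ ·
Reachable graph of Q (3 states):
  t0 = b.(c.0 + 0\{b,c}) ⊢ -b-> t1
  t1 = c.0 + 0\{b,c} ⊢ -c-> t2
  t2 = 0 ⊢ ·
Coarsest stable partition (strong bisimilarity classes):
  B0 = {s0}
  B1 = {s1}
  B2 = {s2, t2}
  B3 = {t0}
  B4 = {t1}
s0 ∈ B0, t0 ∈ B3 → different blocks

not bisimilar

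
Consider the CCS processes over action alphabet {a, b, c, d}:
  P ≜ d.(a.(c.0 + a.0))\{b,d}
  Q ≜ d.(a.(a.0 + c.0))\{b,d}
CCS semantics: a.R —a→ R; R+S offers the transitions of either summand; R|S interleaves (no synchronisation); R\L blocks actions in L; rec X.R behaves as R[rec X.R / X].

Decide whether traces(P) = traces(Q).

trace-equivalent

Reachable graph of P (4 states):
  u0 = d.(a.(c.0 + a.0))\{b,d} ⊢ -d-> u1
  u1 = (a.(c.0 + a.0))\{b,d} ⊢ -a-> u2
  u2 = (c.0 + a.0)\{b,d} ⊢ -a-> u3, -c-> u3
  u3 = 0\{b,d} ⊢ ∅
Reachable graph of Q (4 states):
  v0 = d.(a.(a.0 + c.0))\{b,d} ⊢ -d-> v1
  v1 = (a.(a.0 + c.0))\{b,d} ⊢ -a-> v2
  v2 = (a.0 + c.0)\{b,d} ⊢ -a-> v3, -c-> v3
  v3 = 0\{b,d} ⊢ ∅
Bisimilarity quotient blocks:
  B0 = {u0, v0}
  B1 = {u1, v1}
  B2 = {u2, v2}
  B3 = {u3, v3}
u0 ∈ B0, v0 ∈ B0 → same block
Bisimilar ⇒ trace-equivalent.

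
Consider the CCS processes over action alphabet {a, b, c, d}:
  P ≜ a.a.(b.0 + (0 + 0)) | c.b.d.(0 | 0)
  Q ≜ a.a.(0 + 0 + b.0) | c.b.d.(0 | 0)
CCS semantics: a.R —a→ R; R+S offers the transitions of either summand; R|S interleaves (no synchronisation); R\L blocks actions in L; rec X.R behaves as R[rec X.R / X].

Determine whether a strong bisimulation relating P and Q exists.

P ~ Q

P's transition system — 16 states:
  p0 = a.a.(b.0 + (0 + 0)) | c.b.d.(0 | 0) :: -a-> p1, -c-> p2
  p1 = a.(b.0 + (0 + 0)) | c.b.d.(0 | 0) :: -a-> p3, -c-> p4
  p2 = a.a.(b.0 + (0 + 0)) | b.d.(0 | 0) :: -a-> p4, -b-> p5
  p3 = (b.0 + (0 + 0)) | c.b.d.(0 | 0) :: -b-> p6, -c-> p7
  p4 = a.(b.0 + (0 + 0)) | b.d.(0 | 0) :: -a-> p7, -b-> p8
  p5 = a.a.(b.0 + (0 + 0)) | d.(0 | 0) :: -a-> p8, -d-> p9
  p6 = 0 | c.b.d.(0 | 0) :: -c-> p10
  p7 = (b.0 + (0 + 0)) | b.d.(0 | 0) :: -b-> p10, -b-> p11
  p8 = a.(b.0 + (0 + 0)) | d.(0 | 0) :: -a-> p11, -d-> p12
  p9 = a.a.(b.0 + (0 + 0)) | (0 | 0) :: -a-> p12
  p10 = 0 | b.d.(0 | 0) :: -b-> p13
  p11 = (b.0 + (0 + 0)) | d.(0 | 0) :: -b-> p13, -d-> p14
  p12 = a.(b.0 + (0 + 0)) | (0 | 0) :: -a-> p14
  p13 = 0 | d.(0 | 0) :: -d-> p15
  p14 = (b.0 + (0 + 0)) | (0 | 0) :: -b-> p15
  p15 = 0 | (0 | 0) :: ·
Q's transition system — 16 states:
  q0 = a.a.(0 + 0 + b.0) | c.b.d.(0 | 0) :: -a-> q1, -c-> q2
  q1 = a.(0 + 0 + b.0) | c.b.d.(0 | 0) :: -a-> q3, -c-> q4
  q2 = a.a.(0 + 0 + b.0) | b.d.(0 | 0) :: -a-> q4, -b-> q5
  q3 = (0 + 0 + b.0) | c.b.d.(0 | 0) :: -b-> q6, -c-> q7
  q4 = a.(0 + 0 + b.0) | b.d.(0 | 0) :: -a-> q7, -b-> q8
  q5 = a.a.(0 + 0 + b.0) | d.(0 | 0) :: -a-> q8, -d-> q9
  q6 = 0 | c.b.d.(0 | 0) :: -c-> q10
  q7 = (0 + 0 + b.0) | b.d.(0 | 0) :: -b-> q10, -b-> q11
  q8 = a.(0 + 0 + b.0) | d.(0 | 0) :: -a-> q11, -d-> q12
  q9 = a.a.(0 + 0 + b.0) | (0 | 0) :: -a-> q12
  q10 = 0 | b.d.(0 | 0) :: -b-> q13
  q11 = (0 + 0 + b.0) | d.(0 | 0) :: -b-> q13, -d-> q14
  q12 = a.(0 + 0 + b.0) | (0 | 0) :: -a-> q14
  q13 = 0 | d.(0 | 0) :: -d-> q15
  q14 = (0 + 0 + b.0) | (0 | 0) :: -b-> q15
  q15 = 0 | (0 | 0) :: ·
Partition-refinement fixed point:
  B0 = {p0, q0}
  B1 = {p1, q1}
  B2 = {p4, q4}
  B3 = {p8, q8}
  B4 = {p11, q11}
  B5 = {p14, q14}
  B6 = {p15, q15}
  B7 = {p13, q13}
  B8 = {p12, q12}
  B9 = {p7, q7}
  B10 = {p10, q10}
  B11 = {p3, q3}
  B12 = {p6, q6}
  B13 = {p2, q2}
  B14 = {p5, q5}
  B15 = {p9, q9}
p0 ∈ B0, q0 ∈ B0 → same block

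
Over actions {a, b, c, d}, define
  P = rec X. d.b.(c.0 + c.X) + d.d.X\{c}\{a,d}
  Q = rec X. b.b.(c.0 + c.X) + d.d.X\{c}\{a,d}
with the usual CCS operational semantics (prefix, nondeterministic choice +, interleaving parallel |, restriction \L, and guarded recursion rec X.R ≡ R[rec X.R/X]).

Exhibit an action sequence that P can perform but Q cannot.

db

LTS(P): 6 reachable states
  m0 = rec X. d.b.(c.0 + c.X) + d.d.X\{c}\{a,d} ⊢ ··d··> m1, ··d··> m2
  m1 = b.(c.0 + c.(rec X. d.b.(c.0 + c.X) + d.d.X\{c}\{a,d})) ⊢ ··b··> m3
  m2 = d.(rec X. d.b.(c.0 + c.X) + d.d.X\{c}\{a,d})\{c}\{a,d} ⊢ ··d··> m4
  m3 = c.0 + c.(rec X. d.b.(c.0 + c.X) + d.d.X\{c}\{a,d}) ⊢ ··c··> m0, ··c··> m5
  m4 = (rec X. d.b.(c.0 + c.X) + d.d.X\{c}\{a,d})\{c}\{a,d} ⊢ (no moves)
  m5 = 0 ⊢ (no moves)
LTS(Q): 8 reachable states
  n0 = rec X. b.b.(c.0 + c.X) + d.d.X\{c}\{a,d} ⊢ ··b··> n1, ··d··> n2
  n1 = b.(c.0 + c.(rec X. b.b.(c.0 + c.X) + d.d.X\{c}\{a,d})) ⊢ ··b··> n3
  n2 = d.(rec X. b.b.(c.0 + c.X) + d.d.X\{c}\{a,d})\{c}\{a,d} ⊢ ··d··> n4
  n3 = c.0 + c.(rec X. b.b.(c.0 + c.X) + d.d.X\{c}\{a,d}) ⊢ ··c··> n0, ··c··> n5
  n4 = (rec X. b.b.(c.0 + c.X) + d.d.X\{c}\{a,d})\{c}\{a,d} ⊢ ··b··> n6
  n5 = 0 ⊢ (no moves)
  n6 = (b.(c.0 + c.(rec X. b.b.(c.0 + c.X) + d.d.X\{c}\{a,d})))\{c}\{a,d} ⊢ ··b··> n7
  n7 = (c.0 + c.(rec X. b.b.(c.0 + c.X) + d.d.X\{c}\{a,d}))\{c}\{a,d} ⊢ (no moves)
Run σ = ⟨db⟩ on P: start {m0}
  after d @ step 1: {m1, m2}
  after b @ step 2: {m3}
  ✓ P
Run σ = ⟨db⟩ on Q: start {n0}
  after d @ step 1: {n2}
  after b @ step 2: no successor for Q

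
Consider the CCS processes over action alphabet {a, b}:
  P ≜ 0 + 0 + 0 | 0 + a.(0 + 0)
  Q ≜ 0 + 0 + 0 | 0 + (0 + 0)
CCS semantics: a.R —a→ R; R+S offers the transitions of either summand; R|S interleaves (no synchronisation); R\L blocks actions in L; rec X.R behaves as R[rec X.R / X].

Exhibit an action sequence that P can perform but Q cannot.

a

P's transition system — 2 states:
  u0 = 0 + 0 + 0 | 0 + a.(0 + 0) ⊢ --a--▸ u1
  u1 = 0 + 0 ⊢ stopped
Q's transition system — 1 states:
  v0 = 0 + 0 + 0 | 0 + (0 + 0) ⊢ stopped
Trace ⟨a⟩ through P, begin at {u0}:
  after a @ step 1: {u1}
  ✓ P
Trace ⟨a⟩ through Q, begin at {v0}:
  after a @ step 1: ∅ (Q stuck)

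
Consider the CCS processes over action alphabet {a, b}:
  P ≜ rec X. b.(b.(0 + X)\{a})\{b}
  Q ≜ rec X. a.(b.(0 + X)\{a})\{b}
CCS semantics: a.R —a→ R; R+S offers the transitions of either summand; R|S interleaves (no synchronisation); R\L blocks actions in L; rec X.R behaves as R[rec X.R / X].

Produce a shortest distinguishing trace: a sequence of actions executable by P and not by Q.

Reachable graph of P (2 states):
  u0 = rec X. b.(b.(0 + X)\{a})\{b} has moves -b-> u1
  u1 = (b.(0 + (rec X. b.(b.(0 + X)\{a})\{b}))\{a})\{b} has moves deadlocked
Reachable graph of Q (2 states):
  v0 = rec X. a.(b.(0 + X)\{a})\{b} has moves -a-> v1
  v1 = (b.(0 + (rec X. a.(b.(0 + X)\{a})\{b}))\{a})\{b} has moves deadlocked
Executing b from P (initial set {u0}):
  after b @ step 1: {u1}
  — P admits the full trace.
Executing b from Q (initial set {v0}):
  after b @ step 1: no successor for Q

b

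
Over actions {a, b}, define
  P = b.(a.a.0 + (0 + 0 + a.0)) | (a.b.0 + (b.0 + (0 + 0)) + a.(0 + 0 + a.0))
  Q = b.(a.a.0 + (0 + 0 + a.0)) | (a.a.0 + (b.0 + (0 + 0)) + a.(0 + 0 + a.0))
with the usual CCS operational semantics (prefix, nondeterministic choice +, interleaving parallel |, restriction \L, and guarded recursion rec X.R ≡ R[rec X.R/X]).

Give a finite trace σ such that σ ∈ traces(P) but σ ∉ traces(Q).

abb

Reachable graph of P (16 states):
  m0 = b.(a.a.0 + (0 + 0 + a.0)) | (a.b.0 + (b.0 + (0 + 0)) + a.(0 + 0 + a.0)) ⊢ --a--▸ m1, --a--▸ m2, --b--▸ m3, --b--▸ m4
  m1 = b.(a.a.0 + (0 + 0 + a.0)) | (0 + 0 + a.0) ⊢ --a--▸ m4, --b--▸ m5
  m2 = b.(a.a.0 + (0 + 0 + a.0)) | b.0 ⊢ --b--▸ m4, --b--▸ m6
  m3 = (a.a.0 + (0 + 0 + a.0)) | (a.b.0 + (b.0 + (0 + 0)) + a.(0 + 0 + a.0)) ⊢ --a--▸ m5, --a--▸ m6, --a--▸ m7, --a--▸ m8, --b--▸ m9
  m4 = b.(a.a.0 + (0 + 0 + a.0)) | 0 ⊢ --b--▸ m9
  m5 = (a.a.0 + (0 + 0 + a.0)) | (0 + 0 + a.0) ⊢ --a--▸ m10, --a--▸ m11, --a--▸ m9
  m6 = (a.a.0 + (0 + 0 + a.0)) | b.0 ⊢ --a--▸ m12, --a--▸ m13, --b--▸ m9
  m7 = 0 | (a.b.0 + (b.0 + (0 + 0)) + a.(0 + 0 + a.0)) ⊢ --a--▸ m10, --a--▸ m12, --b--▸ m14
  m8 = a.0 | (a.b.0 + (b.0 + (0 + 0)) + a.(0 + 0 + a.0)) ⊢ --a--▸ m11, --a--▸ m13, --a--▸ m7, --b--▸ m15
  m9 = (a.a.0 + (0 + 0 + a.0)) | 0 ⊢ --a--▸ m14, --a--▸ m15
  m10 = 0 | (0 + 0 + a.0) ⊢ --a--▸ m14
  m11 = a.0 | (0 + 0 + a.0) ⊢ --a--▸ m10, --a--▸ m15
  m12 = 0 | b.0 ⊢ --b--▸ m14
  m13 = a.0 | b.0 ⊢ --a--▸ m12, --b--▸ m15
  m14 = 0 | 0 ⊢ ·
  m15 = a.0 | 0 ⊢ --a--▸ m14
Reachable graph of Q (16 states):
  n0 = b.(a.a.0 + (0 + 0 + a.0)) | (a.a.0 + (b.0 + (0 + 0)) + a.(0 + 0 + a.0)) ⊢ --a--▸ n1, --a--▸ n2, --b--▸ n3, --b--▸ n4
  n1 = b.(a.a.0 + (0 + 0 + a.0)) | (0 + 0 + a.0) ⊢ --a--▸ n4, --b--▸ n5
  n2 = b.(a.a.0 + (0 + 0 + a.0)) | a.0 ⊢ --a--▸ n4, --b--▸ n6
  n3 = (a.a.0 + (0 + 0 + a.0)) | (a.a.0 + (b.0 + (0 + 0)) + a.(0 + 0 + a.0)) ⊢ --a--▸ n5, --a--▸ n6, --a--▸ n7, --a--▸ n8, --b--▸ n9
  n4 = b.(a.a.0 + (0 + 0 + a.0)) | 0 ⊢ --b--▸ n9
  n5 = (a.a.0 + (0 + 0 + a.0)) | (0 + 0 + a.0) ⊢ --a--▸ n10, --a--▸ n11, --a--▸ n9
  n6 = (a.a.0 + (0 + 0 + a.0)) | a.0 ⊢ --a--▸ n12, --a--▸ n13, --a--▸ n9
  n7 = 0 | (a.a.0 + (b.0 + (0 + 0)) + a.(0 + 0 + a.0)) ⊢ --a--▸ n10, --a--▸ n12, --b--▸ n14
  n8 = a.0 | (a.a.0 + (b.0 + (0 + 0)) + a.(0 + 0 + a.0)) ⊢ --a--▸ n11, --a--▸ n13, --a--▸ n7, --b--▸ n15
  n9 = (a.a.0 + (0 + 0 + a.0)) | 0 ⊢ --a--▸ n14, --a--▸ n15
  n10 = 0 | (0 + 0 + a.0) ⊢ --a--▸ n14
  n11 = a.0 | (0 + 0 + a.0) ⊢ --a--▸ n10, --a--▸ n15
  n12 = 0 | a.0 ⊢ --a--▸ n14
  n13 = a.0 | a.0 ⊢ --a--▸ n12, --a--▸ n15
  n14 = 0 | 0 ⊢ ·
  n15 = a.0 | 0 ⊢ --a--▸ n14
Trace ⟨abb⟩ through P, begin at {m0}:
  after a @ step 1: {m1, m2}
  after b @ step 2: {m4, m5, m6}
  after b @ step 3: {m9}
  P completes σ.
Trace ⟨abb⟩ through Q, begin at {n0}:
  after a @ step 1: {n1, n2}
  after b @ step 2: {n5, n6}
  after b @ step 3: ∅  — Q cannot continue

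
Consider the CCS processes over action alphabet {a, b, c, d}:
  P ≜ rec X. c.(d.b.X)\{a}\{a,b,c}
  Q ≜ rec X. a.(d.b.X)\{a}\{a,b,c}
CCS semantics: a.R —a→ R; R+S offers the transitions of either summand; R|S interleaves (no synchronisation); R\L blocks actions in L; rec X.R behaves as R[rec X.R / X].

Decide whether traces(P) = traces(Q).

P's transition system — 3 states:
  s0 = rec X. c.(d.b.X)\{a}\{a,b,c} ⊢ --c--▸ s1
  s1 = (d.b.(rec X. c.(d.b.X)\{a}\{a,b,c}))\{a}\{a,b,c} ⊢ --d--▸ s2
  s2 = (b.(rec X. c.(d.b.X)\{a}\{a,b,c}))\{a}\{a,b,c} ⊢ deadlocked
Q's transition system — 3 states:
  t0 = rec X. a.(d.b.X)\{a}\{a,b,c} ⊢ --a--▸ t1
  t1 = (d.b.(rec X. a.(d.b.X)\{a}\{a,b,c}))\{a}\{a,b,c} ⊢ --d--▸ t2
  t2 = (b.(rec X. a.(d.b.X)\{a}\{a,b,c}))\{a}\{a,b,c} ⊢ deadlocked
Run σ = ⟨c⟩ on P: start {s0}
  after c @ step 1: {s1}
  — P admits the full trace.
Run σ = ⟨c⟩ on Q: start {t0}
  after c @ step 1: ∅  — Q cannot continue

NO — witness ⟨c⟩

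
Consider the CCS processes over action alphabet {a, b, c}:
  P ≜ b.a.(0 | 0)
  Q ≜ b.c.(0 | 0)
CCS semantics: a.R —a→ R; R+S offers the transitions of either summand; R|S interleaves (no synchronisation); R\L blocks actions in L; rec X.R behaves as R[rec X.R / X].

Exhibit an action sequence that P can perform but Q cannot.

P's transition system — 3 states:
  u0 = b.a.(0 | 0) ⊢ -b-> u1
  u1 = a.(0 | 0) ⊢ -a-> u2
  u2 = 0 | 0 ⊢ deadlocked
Q's transition system — 3 states:
  v0 = b.c.(0 | 0) ⊢ -b-> v1
  v1 = c.(0 | 0) ⊢ -c-> v2
  v2 = 0 | 0 ⊢ deadlocked
Trace ⟨ba⟩ through P, begin at {u0}:
  after b @ step 1: {u1}
  after a @ step 2: {u2}
  P completes σ.
Trace ⟨ba⟩ through Q, begin at {v0}:
  after b @ step 1: {v1}
  after a @ step 2: no successor for Q

ba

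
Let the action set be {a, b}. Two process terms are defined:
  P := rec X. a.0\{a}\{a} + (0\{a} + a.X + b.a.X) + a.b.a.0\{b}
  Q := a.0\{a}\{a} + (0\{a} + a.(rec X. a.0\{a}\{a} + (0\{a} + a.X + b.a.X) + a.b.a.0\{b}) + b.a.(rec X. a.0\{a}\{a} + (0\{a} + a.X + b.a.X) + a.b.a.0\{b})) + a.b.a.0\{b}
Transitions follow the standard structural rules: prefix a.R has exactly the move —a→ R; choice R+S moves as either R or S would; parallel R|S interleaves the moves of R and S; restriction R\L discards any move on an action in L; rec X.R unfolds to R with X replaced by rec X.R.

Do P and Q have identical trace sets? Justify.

Reachable graph of P (6 states):
  u0 = rec X. a.0\{a}\{a} + (0\{a} + a.X + b.a.X) + a.b.a.0\{b} → =a=> u0, =a=> u1, =a=> u2, =b=> u3
  u1 = 0\{a}\{a} → stopped
  u2 = b.a.0\{b} → =b=> u4
  u3 = a.(rec X. a.0\{a}\{a} + (0\{a} + a.X + b.a.X) + a.b.a.0\{b}) → =a=> u0
  u4 = a.0\{b} → =a=> u5
  u5 = 0\{b} → stopped
Reachable graph of Q (7 states):
  v0 = a.0\{a}\{a} + (0\{a} + a.(rec X. a.0\{a}\{a} + (0\{a} + a.X + b.a.X) + a.b.a.0\{b}) + b.a.(rec X. a.0\{a}\{a} + (0\{a} + a.X + b.a.X) + a.b.a.0\{b})) + a.b.a.0\{b} → =a=> v1, =a=> v2, =a=> v3, =b=> v4
  v1 = 0\{a}\{a} → stopped
  v2 = b.a.0\{b} → =b=> v5
  v3 = rec X. a.0\{a}\{a} + (0\{a} + a.X + b.a.X) + a.b.a.0\{b} → =a=> v1, =a=> v2, =a=> v3, =b=> v4
  v4 = a.(rec X. a.0\{a}\{a} + (0\{a} + a.X + b.a.X) + a.b.a.0\{b}) → =a=> v3
  v5 = a.0\{b} → =a=> v6
  v6 = 0\{b} → stopped
Bisimilarity quotient blocks:
  B0 = {u0, v0, v3}
  B1 = {u3, v4}
  B2 = {u1, u5, v1, v6}
  B3 = {u2, v2}
  B4 = {u4, v5}
u0 ∈ B0, v0 ∈ B0 → same block
Bisimilar ⇒ trace-equivalent.

YES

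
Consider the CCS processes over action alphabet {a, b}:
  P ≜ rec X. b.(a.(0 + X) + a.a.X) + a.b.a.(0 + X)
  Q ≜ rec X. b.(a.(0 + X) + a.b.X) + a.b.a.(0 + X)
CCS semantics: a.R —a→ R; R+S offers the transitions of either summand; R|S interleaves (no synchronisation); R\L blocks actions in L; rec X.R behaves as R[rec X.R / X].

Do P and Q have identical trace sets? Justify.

LTS(P): 6 reachable states
  p0 = rec X. b.(a.(0 + X) + a.a.X) + a.b.a.(0 + X) ⊢ —a→ p1, —b→ p2
  p1 = b.a.(0 + (rec X. b.(a.(0 + X) + a.a.X) + a.b.a.(0 + X))) ⊢ —b→ p3
  p2 = a.(0 + (rec X. b.(a.(0 + X) + a.a.X) + a.b.a.(0 + X))) + a.a.(rec X. b.(a.(0 + X) + a.a.X) + a.b.a.(0 + X)) ⊢ —a→ p4, —a→ p5
  p3 = a.(0 + (rec X. b.(a.(0 + X) + a.a.X) + a.b.a.(0 + X))) ⊢ —a→ p4
  p4 = 0 + (rec X. b.(a.(0 + X) + a.a.X) + a.b.a.(0 + X)) ⊢ —a→ p1, —b→ p2
  p5 = a.(rec X. b.(a.(0 + X) + a.a.X) + a.b.a.(0 + X)) ⊢ —a→ p0
LTS(Q): 6 reachable states
  q0 = rec X. b.(a.(0 + X) + a.b.X) + a.b.a.(0 + X) ⊢ —a→ q1, —b→ q2
  q1 = b.a.(0 + (rec X. b.(a.(0 + X) + a.b.X) + a.b.a.(0 + X))) ⊢ —b→ q3
  q2 = a.(0 + (rec X. b.(a.(0 + X) + a.b.X) + a.b.a.(0 + X))) + a.b.(rec X. b.(a.(0 + X) + a.b.X) + a.b.a.(0 + X)) ⊢ —a→ q4, —a→ q5
  q3 = a.(0 + (rec X. b.(a.(0 + X) + a.b.X) + a.b.a.(0 + X))) ⊢ —a→ q4
  q4 = 0 + (rec X. b.(a.(0 + X) + a.b.X) + a.b.a.(0 + X)) ⊢ —a→ q1, —b→ q2
  q5 = b.(rec X. b.(a.(0 + X) + a.b.X) + a.b.a.(0 + X)) ⊢ —b→ q0
Executing baaa from P (initial set {p0}):
  step 1 (b): {p2}
  step 2 (a): {p4, p5}
  step 3 (a): {p0, p1}
  step 4 (a): {p1}
  P completes σ.
Executing baaa from Q (initial set {q0}):
  step 1 (b): {q2}
  step 2 (a): {q4, q5}
  step 3 (a): {q1}
  step 4 (a): ∅  — Q cannot continue

NO — witness ⟨baaa⟩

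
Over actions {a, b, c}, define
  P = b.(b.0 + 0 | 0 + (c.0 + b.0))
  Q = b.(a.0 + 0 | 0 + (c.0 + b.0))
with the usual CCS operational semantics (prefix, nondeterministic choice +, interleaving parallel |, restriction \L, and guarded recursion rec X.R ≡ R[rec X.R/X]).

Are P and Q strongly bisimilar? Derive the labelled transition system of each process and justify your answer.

P ≁ Q

P's transition system — 3 states:
  s0 = b.(b.0 + 0 | 0 + (c.0 + b.0)) ⊢ —b→ s1
  s1 = b.0 + 0 | 0 + (c.0 + b.0) ⊢ —b→ s2, —c→ s2
  s2 = 0 ⊢ (no moves)
Q's transition system — 3 states:
  t0 = b.(a.0 + 0 | 0 + (c.0 + b.0)) ⊢ —b→ t1
  t1 = a.0 + 0 | 0 + (c.0 + b.0) ⊢ —a→ t2, —b→ t2, —c→ t2
  t2 = 0 ⊢ (no moves)
Coarsest stable partition (strong bisimilarity classes):
  B0 = {s0}
  B1 = {s1}
  B2 = {s2, t2}
  B3 = {t0}
  B4 = {t1}
s0 ∈ B0, t0 ∈ B3 → different blocks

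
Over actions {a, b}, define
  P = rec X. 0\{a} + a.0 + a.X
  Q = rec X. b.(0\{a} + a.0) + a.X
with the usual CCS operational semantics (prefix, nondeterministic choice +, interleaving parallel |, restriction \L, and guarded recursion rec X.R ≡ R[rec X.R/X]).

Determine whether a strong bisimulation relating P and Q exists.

not bisimilar

Reachable graph of P (2 states):
  p0 = rec X. 0\{a} + a.0 + a.X ⊢ --a--▸ p0, --a--▸ p1
  p1 = 0 ⊢ deadlocked
Reachable graph of Q (3 states):
  q0 = rec X. b.(0\{a} + a.0) + a.X ⊢ --a--▸ q0, --b--▸ q1
  q1 = 0\{a} + a.0 ⊢ --a--▸ q2
  q2 = 0 ⊢ deadlocked
Bisimilarity quotient blocks:
  B0 = {p0}
  B1 = {p1, q2}
  B2 = {q0}
  B3 = {q1}
p0 ∈ B0, q0 ∈ B2 → different blocks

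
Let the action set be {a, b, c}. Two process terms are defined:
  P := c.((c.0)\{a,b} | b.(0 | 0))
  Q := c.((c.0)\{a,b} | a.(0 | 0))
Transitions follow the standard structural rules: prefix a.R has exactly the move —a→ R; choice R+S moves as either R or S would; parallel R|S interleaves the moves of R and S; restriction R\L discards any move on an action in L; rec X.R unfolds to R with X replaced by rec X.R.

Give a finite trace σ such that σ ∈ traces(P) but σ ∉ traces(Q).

Reachable graph of P (5 states):
  s0 = c.((c.0)\{a,b} | b.(0 | 0)) has moves --c--▸ s1
  s1 = (c.0)\{a,b} | b.(0 | 0) has moves --b--▸ s2, --c--▸ s3
  s2 = (c.0)\{a,b} | (0 | 0) has moves --c--▸ s4
  s3 = 0\{a,b} | b.(0 | 0) has moves --b--▸ s4
  s4 = 0\{a,b} | (0 | 0) has moves ·
Reachable graph of Q (5 states):
  t0 = c.((c.0)\{a,b} | a.(0 | 0)) has moves --c--▸ t1
  t1 = (c.0)\{a,b} | a.(0 | 0) has moves --a--▸ t2, --c--▸ t3
  t2 = (c.0)\{a,b} | (0 | 0) has moves --c--▸ t4
  t3 = 0\{a,b} | a.(0 | 0) has moves --a--▸ t4
  t4 = 0\{a,b} | (0 | 0) has moves ·
Executing cb from P (initial set {s0}):
  [1] c ⇒ {s1}
  [2] b ⇒ {s2}
  — P admits the full trace.
Executing cb from Q (initial set {t0}):
  [1] c ⇒ {t1}
  [2] b ⇒ ∅ (Q stuck)

cb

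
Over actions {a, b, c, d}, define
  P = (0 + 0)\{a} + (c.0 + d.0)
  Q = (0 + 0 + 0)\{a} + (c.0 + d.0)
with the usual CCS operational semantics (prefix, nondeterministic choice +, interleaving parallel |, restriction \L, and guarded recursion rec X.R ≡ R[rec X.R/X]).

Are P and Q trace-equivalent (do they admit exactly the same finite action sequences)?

Reachable graph of P (2 states):
  s0 = (0 + 0)\{a} + (c.0 + d.0) has moves ··c··> s1, ··d··> s1
  s1 = 0 has moves (no moves)
Reachable graph of Q (2 states):
  t0 = (0 + 0 + 0)\{a} + (c.0 + d.0) has moves ··c··> t1, ··d··> t1
  t1 = 0 has moves (no moves)
Coarsest stable partition (strong bisimilarity classes):
  B0 = {s0, t0}
  B1 = {s1, t1}
s0 ∈ B0, t0 ∈ B0 → same block
Bisimilar ⇒ trace-equivalent.

YES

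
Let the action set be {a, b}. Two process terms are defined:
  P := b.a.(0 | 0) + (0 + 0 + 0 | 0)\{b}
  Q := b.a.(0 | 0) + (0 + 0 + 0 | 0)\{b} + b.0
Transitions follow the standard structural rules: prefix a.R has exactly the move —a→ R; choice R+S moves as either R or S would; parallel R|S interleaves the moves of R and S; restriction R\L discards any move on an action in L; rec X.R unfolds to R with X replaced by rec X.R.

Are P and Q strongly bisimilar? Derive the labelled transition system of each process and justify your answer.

P ≁ Q

Reachable graph of P (3 states):
  u0 = b.a.(0 | 0) + (0 + 0 + 0 | 0)\{b} ⊢ =b=> u1
  u1 = a.(0 | 0) ⊢ =a=> u2
  u2 = 0 | 0 ⊢ stopped
Reachable graph of Q (4 states):
  v0 = b.a.(0 | 0) + (0 + 0 + 0 | 0)\{b} + b.0 ⊢ =b=> v1, =b=> v2
  v1 = 0 ⊢ stopped
  v2 = a.(0 | 0) ⊢ =a=> v3
  v3 = 0 | 0 ⊢ stopped
Partition-refinement fixed point:
  B0 = {u0}
  B1 = {u1, v2}
  B2 = {u2, v1, v3}
  B3 = {v0}
u0 ∈ B0, v0 ∈ B3 → different blocks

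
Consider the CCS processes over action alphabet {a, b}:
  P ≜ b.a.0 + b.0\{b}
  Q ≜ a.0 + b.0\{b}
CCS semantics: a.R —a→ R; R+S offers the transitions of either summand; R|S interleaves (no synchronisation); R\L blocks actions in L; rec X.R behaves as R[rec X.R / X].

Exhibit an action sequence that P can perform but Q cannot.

ba

P's transition system — 4 states:
  p0 = b.a.0 + b.0\{b} :: =b=> p1, =b=> p2
  p1 = 0\{b} :: ∅
  p2 = a.0 :: =a=> p3
  p3 = 0 :: ∅
Q's transition system — 3 states:
  q0 = a.0 + b.0\{b} :: =a=> q1, =b=> q2
  q1 = 0 :: ∅
  q2 = 0\{b} :: ∅
Run σ = ⟨ba⟩ on P: start {p0}
  after b @ step 1: {p1, p2}
  after a @ step 2: {p3}
  — P admits the full trace.
Run σ = ⟨ba⟩ on Q: start {q0}
  after b @ step 1: {q2}
  after a @ step 2: no successor for Q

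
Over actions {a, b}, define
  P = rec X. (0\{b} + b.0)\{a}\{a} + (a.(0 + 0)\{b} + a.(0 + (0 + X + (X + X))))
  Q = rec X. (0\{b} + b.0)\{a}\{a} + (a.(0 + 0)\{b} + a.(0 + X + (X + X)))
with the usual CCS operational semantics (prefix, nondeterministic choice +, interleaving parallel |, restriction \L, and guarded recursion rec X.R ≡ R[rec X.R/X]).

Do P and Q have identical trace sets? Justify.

traces(P) = traces(Q)

LTS(P): 4 reachable states
  p0 = rec X. (0\{b} + b.0)\{a}\{a} + (a.(0 + 0)\{b} + a.(0 + (0 + X + (X + X)))) | ··a··> p1, ··a··> p2, ··b··> p3
  p1 = (0 + 0)\{b} | stopped
  p2 = 0 + (0 + (rec X. (0\{b} + b.0)\{a}\{a} + (a.(0 + 0)\{b} + a.(0 + (0 + X + (X + X))))) + ((rec X. (0\{b} + b.0)\{a}\{a} + (a.(0 + 0)\{b} + a.(0 + (0 + X + (X + X))))) + (rec X. (0\{b} + b.0)\{a}\{a} + (a.(0 + 0)\{b} + a.(0 + (0 + X + (X + X))))))) | ··a··> p1, ··a··> p2, ··b··> p3
  p3 = 0\{a}\{a} | stopped
LTS(Q): 4 reachable states
  q0 = rec X. (0\{b} + b.0)\{a}\{a} + (a.(0 + 0)\{b} + a.(0 + X + (X + X))) | ··a··> q1, ··a··> q2, ··b··> q3
  q1 = (0 + 0)\{b} | stopped
  q2 = 0 + (rec X. (0\{b} + b.0)\{a}\{a} + (a.(0 + 0)\{b} + a.(0 + X + (X + X)))) + ((rec X. (0\{b} + b.0)\{a}\{a} + (a.(0 + 0)\{b} + a.(0 + X + (X + X)))) + (rec X. (0\{b} + b.0)\{a}\{a} + (a.(0 + 0)\{b} + a.(0 + X + (X + X))))) | ··a··> q1, ··a··> q2, ··b··> q3
  q3 = 0\{a}\{a} | stopped
Bisimilarity quotient blocks:
  B0 = {p0, p2, q0, q2}
  B1 = {p1, p3, q1, q3}
p0 ∈ B0, q0 ∈ B0 → same block
Bisimilar ⇒ trace-equivalent.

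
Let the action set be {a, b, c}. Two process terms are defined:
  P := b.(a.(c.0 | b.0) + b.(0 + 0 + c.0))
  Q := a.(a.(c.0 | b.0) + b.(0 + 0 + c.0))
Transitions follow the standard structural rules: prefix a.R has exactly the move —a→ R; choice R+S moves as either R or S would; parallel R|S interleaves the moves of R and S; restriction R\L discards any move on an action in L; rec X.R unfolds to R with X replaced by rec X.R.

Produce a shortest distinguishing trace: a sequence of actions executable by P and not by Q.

b

Reachable graph of P (8 states):
  p0 = b.(a.(c.0 | b.0) + b.(0 + 0 + c.0)) :: --b--▸ p1
  p1 = a.(c.0 | b.0) + b.(0 + 0 + c.0) :: --a--▸ p2, --b--▸ p3
  p2 = c.0 | b.0 :: --b--▸ p4, --c--▸ p5
  p3 = 0 + 0 + c.0 :: --c--▸ p6
  p4 = c.0 | 0 :: --c--▸ p7
  p5 = 0 | b.0 :: --b--▸ p7
  p6 = 0 :: stopped
  p7 = 0 | 0 :: stopped
Reachable graph of Q (8 states):
  q0 = a.(a.(c.0 | b.0) + b.(0 + 0 + c.0)) :: --a--▸ q1
  q1 = a.(c.0 | b.0) + b.(0 + 0 + c.0) :: --a--▸ q2, --b--▸ q3
  q2 = c.0 | b.0 :: --b--▸ q4, --c--▸ q5
  q3 = 0 + 0 + c.0 :: --c--▸ q6
  q4 = c.0 | 0 :: --c--▸ q7
  q5 = 0 | b.0 :: --b--▸ q7
  q6 = 0 :: stopped
  q7 = 0 | 0 :: stopped
Trace ⟨b⟩ through P, begin at {p0}:
  [1] b ⇒ {p1}
  P completes σ.
Trace ⟨b⟩ through Q, begin at {q0}:
  [1] b ⇒ no successor for Q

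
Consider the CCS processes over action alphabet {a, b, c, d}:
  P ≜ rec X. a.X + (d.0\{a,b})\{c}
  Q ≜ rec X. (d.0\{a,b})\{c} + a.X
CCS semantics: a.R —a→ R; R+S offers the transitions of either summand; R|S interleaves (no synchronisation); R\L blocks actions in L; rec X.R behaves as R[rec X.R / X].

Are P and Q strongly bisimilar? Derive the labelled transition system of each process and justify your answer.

P ~ Q

Reachable graph of P (2 states):
  s0 = rec X. a.X + (d.0\{a,b})\{c} :: ··a··> s0, ··d··> s1
  s1 = 0\{a,b}\{c} :: stopped
Reachable graph of Q (2 states):
  t0 = rec X. (d.0\{a,b})\{c} + a.X :: ··a··> t0, ··d··> t1
  t1 = 0\{a,b}\{c} :: stopped
Partition-refinement fixed point:
  B0 = {s0, t0}
  B1 = {s1, t1}
s0 ∈ B0, t0 ∈ B0 → same block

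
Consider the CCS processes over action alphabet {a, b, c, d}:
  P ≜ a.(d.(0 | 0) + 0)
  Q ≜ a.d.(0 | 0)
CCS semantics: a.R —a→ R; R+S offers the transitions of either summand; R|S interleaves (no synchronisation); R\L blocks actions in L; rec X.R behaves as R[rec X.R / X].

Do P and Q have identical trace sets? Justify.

Reachable graph of P (3 states):
  p0 = a.(d.(0 | 0) + 0) → ··a··> p1
  p1 = d.(0 | 0) + 0 → ··d··> p2
  p2 = 0 | 0 → ·
Reachable graph of Q (3 states):
  q0 = a.d.(0 | 0) → ··a··> q1
  q1 = d.(0 | 0) → ··d··> q2
  q2 = 0 | 0 → ·
Coarsest stable partition (strong bisimilarity classes):
  B0 = {p0, q0}
  B1 = {p1, q1}
  B2 = {p2, q2}
p0 ∈ B0, q0 ∈ B0 → same block
Bisimilar ⇒ trace-equivalent.

YES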